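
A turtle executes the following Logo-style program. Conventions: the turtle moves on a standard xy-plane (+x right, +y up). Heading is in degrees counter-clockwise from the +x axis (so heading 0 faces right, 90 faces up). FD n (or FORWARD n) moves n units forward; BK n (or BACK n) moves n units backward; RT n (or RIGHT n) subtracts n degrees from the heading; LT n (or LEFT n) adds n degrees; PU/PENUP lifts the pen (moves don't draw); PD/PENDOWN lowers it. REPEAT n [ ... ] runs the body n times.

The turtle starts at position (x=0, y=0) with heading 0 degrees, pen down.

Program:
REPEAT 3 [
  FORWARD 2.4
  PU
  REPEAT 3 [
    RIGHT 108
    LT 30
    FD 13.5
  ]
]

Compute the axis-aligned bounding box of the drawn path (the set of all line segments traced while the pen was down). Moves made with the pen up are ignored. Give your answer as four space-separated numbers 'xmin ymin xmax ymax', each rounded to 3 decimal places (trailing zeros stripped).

Executing turtle program step by step:
Start: pos=(0,0), heading=0, pen down
REPEAT 3 [
  -- iteration 1/3 --
  FD 2.4: (0,0) -> (2.4,0) [heading=0, draw]
  PU: pen up
  REPEAT 3 [
    -- iteration 1/3 --
    RT 108: heading 0 -> 252
    LT 30: heading 252 -> 282
    FD 13.5: (2.4,0) -> (5.207,-13.205) [heading=282, move]
    -- iteration 2/3 --
    RT 108: heading 282 -> 174
    LT 30: heading 174 -> 204
    FD 13.5: (5.207,-13.205) -> (-7.126,-18.696) [heading=204, move]
    -- iteration 3/3 --
    RT 108: heading 204 -> 96
    LT 30: heading 96 -> 126
    FD 13.5: (-7.126,-18.696) -> (-15.061,-7.774) [heading=126, move]
  ]
  -- iteration 2/3 --
  FD 2.4: (-15.061,-7.774) -> (-16.472,-5.833) [heading=126, move]
  PU: pen up
  REPEAT 3 [
    -- iteration 1/3 --
    RT 108: heading 126 -> 18
    LT 30: heading 18 -> 48
    FD 13.5: (-16.472,-5.833) -> (-7.439,4.2) [heading=48, move]
    -- iteration 2/3 --
    RT 108: heading 48 -> 300
    LT 30: heading 300 -> 330
    FD 13.5: (-7.439,4.2) -> (4.253,-2.55) [heading=330, move]
    -- iteration 3/3 --
    RT 108: heading 330 -> 222
    LT 30: heading 222 -> 252
    FD 13.5: (4.253,-2.55) -> (0.081,-15.389) [heading=252, move]
  ]
  -- iteration 3/3 --
  FD 2.4: (0.081,-15.389) -> (-0.661,-17.672) [heading=252, move]
  PU: pen up
  REPEAT 3 [
    -- iteration 1/3 --
    RT 108: heading 252 -> 144
    LT 30: heading 144 -> 174
    FD 13.5: (-0.661,-17.672) -> (-14.087,-16.261) [heading=174, move]
    -- iteration 2/3 --
    RT 108: heading 174 -> 66
    LT 30: heading 66 -> 96
    FD 13.5: (-14.087,-16.261) -> (-15.498,-2.835) [heading=96, move]
    -- iteration 3/3 --
    RT 108: heading 96 -> 348
    LT 30: heading 348 -> 18
    FD 13.5: (-15.498,-2.835) -> (-2.659,1.337) [heading=18, move]
  ]
]
Final: pos=(-2.659,1.337), heading=18, 1 segment(s) drawn

Segment endpoints: x in {0, 2.4}, y in {0}
xmin=0, ymin=0, xmax=2.4, ymax=0

Answer: 0 0 2.4 0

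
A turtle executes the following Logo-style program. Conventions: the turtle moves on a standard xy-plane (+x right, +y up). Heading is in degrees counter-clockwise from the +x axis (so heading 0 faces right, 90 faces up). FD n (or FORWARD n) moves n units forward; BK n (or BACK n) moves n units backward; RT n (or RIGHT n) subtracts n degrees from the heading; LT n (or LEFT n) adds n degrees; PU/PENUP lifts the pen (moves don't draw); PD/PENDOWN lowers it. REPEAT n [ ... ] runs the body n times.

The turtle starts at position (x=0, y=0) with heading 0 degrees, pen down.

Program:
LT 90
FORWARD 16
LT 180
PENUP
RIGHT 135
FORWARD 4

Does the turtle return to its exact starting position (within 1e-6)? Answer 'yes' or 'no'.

Answer: no

Derivation:
Executing turtle program step by step:
Start: pos=(0,0), heading=0, pen down
LT 90: heading 0 -> 90
FD 16: (0,0) -> (0,16) [heading=90, draw]
LT 180: heading 90 -> 270
PU: pen up
RT 135: heading 270 -> 135
FD 4: (0,16) -> (-2.828,18.828) [heading=135, move]
Final: pos=(-2.828,18.828), heading=135, 1 segment(s) drawn

Start position: (0, 0)
Final position: (-2.828, 18.828)
Distance = 19.04; >= 1e-6 -> NOT closed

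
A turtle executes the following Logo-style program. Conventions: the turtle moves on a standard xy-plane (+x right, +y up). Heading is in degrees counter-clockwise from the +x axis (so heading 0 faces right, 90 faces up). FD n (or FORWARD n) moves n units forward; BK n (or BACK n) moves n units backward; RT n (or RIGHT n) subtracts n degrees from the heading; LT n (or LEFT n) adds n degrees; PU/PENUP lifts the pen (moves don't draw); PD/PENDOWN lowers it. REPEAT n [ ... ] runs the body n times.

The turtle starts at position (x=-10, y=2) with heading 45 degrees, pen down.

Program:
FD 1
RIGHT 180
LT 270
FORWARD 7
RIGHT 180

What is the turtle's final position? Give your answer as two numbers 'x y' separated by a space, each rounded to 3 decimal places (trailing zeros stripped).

Executing turtle program step by step:
Start: pos=(-10,2), heading=45, pen down
FD 1: (-10,2) -> (-9.293,2.707) [heading=45, draw]
RT 180: heading 45 -> 225
LT 270: heading 225 -> 135
FD 7: (-9.293,2.707) -> (-14.243,7.657) [heading=135, draw]
RT 180: heading 135 -> 315
Final: pos=(-14.243,7.657), heading=315, 2 segment(s) drawn

Answer: -14.243 7.657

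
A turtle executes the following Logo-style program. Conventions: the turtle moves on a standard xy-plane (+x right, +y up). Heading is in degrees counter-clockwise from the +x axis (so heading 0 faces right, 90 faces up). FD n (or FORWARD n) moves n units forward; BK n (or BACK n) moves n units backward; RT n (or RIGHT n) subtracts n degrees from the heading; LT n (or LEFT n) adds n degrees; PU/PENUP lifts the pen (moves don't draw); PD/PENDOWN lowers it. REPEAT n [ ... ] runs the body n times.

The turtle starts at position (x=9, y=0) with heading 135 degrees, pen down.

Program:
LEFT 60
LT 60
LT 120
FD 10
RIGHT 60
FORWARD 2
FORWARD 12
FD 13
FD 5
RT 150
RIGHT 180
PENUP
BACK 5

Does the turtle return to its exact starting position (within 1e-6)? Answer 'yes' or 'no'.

Answer: no

Derivation:
Executing turtle program step by step:
Start: pos=(9,0), heading=135, pen down
LT 60: heading 135 -> 195
LT 60: heading 195 -> 255
LT 120: heading 255 -> 15
FD 10: (9,0) -> (18.659,2.588) [heading=15, draw]
RT 60: heading 15 -> 315
FD 2: (18.659,2.588) -> (20.073,1.174) [heading=315, draw]
FD 12: (20.073,1.174) -> (28.559,-7.311) [heading=315, draw]
FD 13: (28.559,-7.311) -> (37.751,-16.504) [heading=315, draw]
FD 5: (37.751,-16.504) -> (41.287,-20.039) [heading=315, draw]
RT 150: heading 315 -> 165
RT 180: heading 165 -> 345
PU: pen up
BK 5: (41.287,-20.039) -> (36.457,-18.745) [heading=345, move]
Final: pos=(36.457,-18.745), heading=345, 5 segment(s) drawn

Start position: (9, 0)
Final position: (36.457, -18.745)
Distance = 33.246; >= 1e-6 -> NOT closed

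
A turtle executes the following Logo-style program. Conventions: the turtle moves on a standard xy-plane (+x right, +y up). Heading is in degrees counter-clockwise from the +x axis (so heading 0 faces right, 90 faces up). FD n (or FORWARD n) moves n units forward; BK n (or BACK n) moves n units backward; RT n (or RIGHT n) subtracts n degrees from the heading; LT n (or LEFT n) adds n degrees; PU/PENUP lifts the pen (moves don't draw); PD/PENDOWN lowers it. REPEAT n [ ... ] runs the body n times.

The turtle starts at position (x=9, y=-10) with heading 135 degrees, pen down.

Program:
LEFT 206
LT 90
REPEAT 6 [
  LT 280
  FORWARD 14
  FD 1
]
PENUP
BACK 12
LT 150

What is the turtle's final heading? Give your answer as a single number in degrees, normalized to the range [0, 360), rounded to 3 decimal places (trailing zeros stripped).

Answer: 101

Derivation:
Executing turtle program step by step:
Start: pos=(9,-10), heading=135, pen down
LT 206: heading 135 -> 341
LT 90: heading 341 -> 71
REPEAT 6 [
  -- iteration 1/6 --
  LT 280: heading 71 -> 351
  FD 14: (9,-10) -> (22.828,-12.19) [heading=351, draw]
  FD 1: (22.828,-12.19) -> (23.815,-12.347) [heading=351, draw]
  -- iteration 2/6 --
  LT 280: heading 351 -> 271
  FD 14: (23.815,-12.347) -> (24.06,-26.344) [heading=271, draw]
  FD 1: (24.06,-26.344) -> (24.077,-27.344) [heading=271, draw]
  -- iteration 3/6 --
  LT 280: heading 271 -> 191
  FD 14: (24.077,-27.344) -> (10.334,-30.016) [heading=191, draw]
  FD 1: (10.334,-30.016) -> (9.353,-30.206) [heading=191, draw]
  -- iteration 4/6 --
  LT 280: heading 191 -> 111
  FD 14: (9.353,-30.206) -> (4.336,-17.136) [heading=111, draw]
  FD 1: (4.336,-17.136) -> (3.977,-16.203) [heading=111, draw]
  -- iteration 5/6 --
  LT 280: heading 111 -> 31
  FD 14: (3.977,-16.203) -> (15.978,-8.992) [heading=31, draw]
  FD 1: (15.978,-8.992) -> (16.835,-8.477) [heading=31, draw]
  -- iteration 6/6 --
  LT 280: heading 31 -> 311
  FD 14: (16.835,-8.477) -> (26.02,-19.043) [heading=311, draw]
  FD 1: (26.02,-19.043) -> (26.676,-19.798) [heading=311, draw]
]
PU: pen up
BK 12: (26.676,-19.798) -> (18.803,-10.741) [heading=311, move]
LT 150: heading 311 -> 101
Final: pos=(18.803,-10.741), heading=101, 12 segment(s) drawn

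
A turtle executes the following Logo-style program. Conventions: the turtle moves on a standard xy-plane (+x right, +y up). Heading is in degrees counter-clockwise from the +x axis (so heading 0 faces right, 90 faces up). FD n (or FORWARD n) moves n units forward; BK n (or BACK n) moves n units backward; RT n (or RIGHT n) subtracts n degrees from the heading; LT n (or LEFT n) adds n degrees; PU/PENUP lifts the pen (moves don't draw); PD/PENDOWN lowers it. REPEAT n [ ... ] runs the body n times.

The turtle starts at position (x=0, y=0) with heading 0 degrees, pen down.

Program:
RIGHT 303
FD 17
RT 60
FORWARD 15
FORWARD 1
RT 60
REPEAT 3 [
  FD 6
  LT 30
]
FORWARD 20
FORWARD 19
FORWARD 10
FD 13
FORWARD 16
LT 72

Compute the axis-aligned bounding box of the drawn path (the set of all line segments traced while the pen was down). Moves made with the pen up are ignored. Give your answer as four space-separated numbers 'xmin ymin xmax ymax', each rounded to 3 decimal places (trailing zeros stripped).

Executing turtle program step by step:
Start: pos=(0,0), heading=0, pen down
RT 303: heading 0 -> 57
FD 17: (0,0) -> (9.259,14.257) [heading=57, draw]
RT 60: heading 57 -> 357
FD 15: (9.259,14.257) -> (24.238,13.472) [heading=357, draw]
FD 1: (24.238,13.472) -> (25.237,13.42) [heading=357, draw]
RT 60: heading 357 -> 297
REPEAT 3 [
  -- iteration 1/3 --
  FD 6: (25.237,13.42) -> (27.961,8.074) [heading=297, draw]
  LT 30: heading 297 -> 327
  -- iteration 2/3 --
  FD 6: (27.961,8.074) -> (32.993,4.806) [heading=327, draw]
  LT 30: heading 327 -> 357
  -- iteration 3/3 --
  FD 6: (32.993,4.806) -> (38.985,4.492) [heading=357, draw]
  LT 30: heading 357 -> 27
]
FD 20: (38.985,4.492) -> (56.805,13.572) [heading=27, draw]
FD 19: (56.805,13.572) -> (73.734,22.198) [heading=27, draw]
FD 10: (73.734,22.198) -> (82.644,26.738) [heading=27, draw]
FD 13: (82.644,26.738) -> (94.227,32.64) [heading=27, draw]
FD 16: (94.227,32.64) -> (108.483,39.903) [heading=27, draw]
LT 72: heading 27 -> 99
Final: pos=(108.483,39.903), heading=99, 11 segment(s) drawn

Segment endpoints: x in {0, 9.259, 24.238, 25.237, 27.961, 32.993, 38.985, 56.805, 73.734, 82.644, 94.227, 108.483}, y in {0, 4.492, 4.806, 8.074, 13.42, 13.472, 13.572, 14.257, 22.198, 26.738, 32.64, 39.903}
xmin=0, ymin=0, xmax=108.483, ymax=39.903

Answer: 0 0 108.483 39.903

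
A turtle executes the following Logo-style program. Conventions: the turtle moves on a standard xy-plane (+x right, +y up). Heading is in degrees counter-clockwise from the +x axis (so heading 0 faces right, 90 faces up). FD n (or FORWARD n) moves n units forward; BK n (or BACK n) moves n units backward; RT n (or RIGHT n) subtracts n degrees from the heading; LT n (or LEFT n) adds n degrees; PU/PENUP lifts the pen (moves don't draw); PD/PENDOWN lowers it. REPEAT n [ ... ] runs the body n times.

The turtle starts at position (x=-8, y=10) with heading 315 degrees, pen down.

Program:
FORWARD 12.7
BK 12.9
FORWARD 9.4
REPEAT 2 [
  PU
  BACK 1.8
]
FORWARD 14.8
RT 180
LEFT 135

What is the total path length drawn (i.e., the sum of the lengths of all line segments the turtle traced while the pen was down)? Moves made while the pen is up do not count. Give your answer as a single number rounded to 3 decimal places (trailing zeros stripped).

Executing turtle program step by step:
Start: pos=(-8,10), heading=315, pen down
FD 12.7: (-8,10) -> (0.98,1.02) [heading=315, draw]
BK 12.9: (0.98,1.02) -> (-8.141,10.141) [heading=315, draw]
FD 9.4: (-8.141,10.141) -> (-1.495,3.495) [heading=315, draw]
REPEAT 2 [
  -- iteration 1/2 --
  PU: pen up
  BK 1.8: (-1.495,3.495) -> (-2.767,4.767) [heading=315, move]
  -- iteration 2/2 --
  PU: pen up
  BK 1.8: (-2.767,4.767) -> (-4.04,6.04) [heading=315, move]
]
FD 14.8: (-4.04,6.04) -> (6.425,-4.425) [heading=315, move]
RT 180: heading 315 -> 135
LT 135: heading 135 -> 270
Final: pos=(6.425,-4.425), heading=270, 3 segment(s) drawn

Segment lengths:
  seg 1: (-8,10) -> (0.98,1.02), length = 12.7
  seg 2: (0.98,1.02) -> (-8.141,10.141), length = 12.9
  seg 3: (-8.141,10.141) -> (-1.495,3.495), length = 9.4
Total = 35

Answer: 35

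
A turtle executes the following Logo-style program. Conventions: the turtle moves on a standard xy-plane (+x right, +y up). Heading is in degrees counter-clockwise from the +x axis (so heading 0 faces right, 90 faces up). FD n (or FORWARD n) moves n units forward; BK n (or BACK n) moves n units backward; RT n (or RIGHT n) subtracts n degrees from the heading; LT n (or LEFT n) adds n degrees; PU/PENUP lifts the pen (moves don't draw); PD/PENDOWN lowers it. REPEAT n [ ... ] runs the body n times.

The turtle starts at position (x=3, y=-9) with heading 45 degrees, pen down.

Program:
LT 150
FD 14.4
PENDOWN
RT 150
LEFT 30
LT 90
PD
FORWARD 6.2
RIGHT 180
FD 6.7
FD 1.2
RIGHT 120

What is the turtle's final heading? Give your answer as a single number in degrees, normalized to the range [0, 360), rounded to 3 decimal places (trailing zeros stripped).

Answer: 225

Derivation:
Executing turtle program step by step:
Start: pos=(3,-9), heading=45, pen down
LT 150: heading 45 -> 195
FD 14.4: (3,-9) -> (-10.909,-12.727) [heading=195, draw]
PD: pen down
RT 150: heading 195 -> 45
LT 30: heading 45 -> 75
LT 90: heading 75 -> 165
PD: pen down
FD 6.2: (-10.909,-12.727) -> (-16.898,-11.122) [heading=165, draw]
RT 180: heading 165 -> 345
FD 6.7: (-16.898,-11.122) -> (-10.426,-12.856) [heading=345, draw]
FD 1.2: (-10.426,-12.856) -> (-9.267,-13.167) [heading=345, draw]
RT 120: heading 345 -> 225
Final: pos=(-9.267,-13.167), heading=225, 4 segment(s) drawn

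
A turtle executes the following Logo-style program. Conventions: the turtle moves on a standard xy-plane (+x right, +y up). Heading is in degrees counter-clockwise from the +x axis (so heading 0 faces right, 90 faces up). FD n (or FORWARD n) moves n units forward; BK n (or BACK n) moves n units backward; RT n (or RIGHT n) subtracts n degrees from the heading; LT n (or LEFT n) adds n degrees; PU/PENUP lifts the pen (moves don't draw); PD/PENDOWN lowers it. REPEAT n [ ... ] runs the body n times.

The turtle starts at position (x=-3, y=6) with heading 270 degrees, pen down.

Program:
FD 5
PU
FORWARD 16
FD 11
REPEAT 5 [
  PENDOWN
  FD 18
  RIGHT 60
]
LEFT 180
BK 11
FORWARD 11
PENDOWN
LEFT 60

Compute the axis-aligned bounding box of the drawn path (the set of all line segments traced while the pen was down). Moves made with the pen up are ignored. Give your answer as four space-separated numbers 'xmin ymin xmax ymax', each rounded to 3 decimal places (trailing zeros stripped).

Answer: -34.177 -53 -3 6

Derivation:
Executing turtle program step by step:
Start: pos=(-3,6), heading=270, pen down
FD 5: (-3,6) -> (-3,1) [heading=270, draw]
PU: pen up
FD 16: (-3,1) -> (-3,-15) [heading=270, move]
FD 11: (-3,-15) -> (-3,-26) [heading=270, move]
REPEAT 5 [
  -- iteration 1/5 --
  PD: pen down
  FD 18: (-3,-26) -> (-3,-44) [heading=270, draw]
  RT 60: heading 270 -> 210
  -- iteration 2/5 --
  PD: pen down
  FD 18: (-3,-44) -> (-18.588,-53) [heading=210, draw]
  RT 60: heading 210 -> 150
  -- iteration 3/5 --
  PD: pen down
  FD 18: (-18.588,-53) -> (-34.177,-44) [heading=150, draw]
  RT 60: heading 150 -> 90
  -- iteration 4/5 --
  PD: pen down
  FD 18: (-34.177,-44) -> (-34.177,-26) [heading=90, draw]
  RT 60: heading 90 -> 30
  -- iteration 5/5 --
  PD: pen down
  FD 18: (-34.177,-26) -> (-18.588,-17) [heading=30, draw]
  RT 60: heading 30 -> 330
]
LT 180: heading 330 -> 150
BK 11: (-18.588,-17) -> (-9.062,-22.5) [heading=150, draw]
FD 11: (-9.062,-22.5) -> (-18.588,-17) [heading=150, draw]
PD: pen down
LT 60: heading 150 -> 210
Final: pos=(-18.588,-17), heading=210, 8 segment(s) drawn

Segment endpoints: x in {-34.177, -18.588, -9.062, -3, -3, -3, -3}, y in {-53, -44, -26, -22.5, -17, 1, 6}
xmin=-34.177, ymin=-53, xmax=-3, ymax=6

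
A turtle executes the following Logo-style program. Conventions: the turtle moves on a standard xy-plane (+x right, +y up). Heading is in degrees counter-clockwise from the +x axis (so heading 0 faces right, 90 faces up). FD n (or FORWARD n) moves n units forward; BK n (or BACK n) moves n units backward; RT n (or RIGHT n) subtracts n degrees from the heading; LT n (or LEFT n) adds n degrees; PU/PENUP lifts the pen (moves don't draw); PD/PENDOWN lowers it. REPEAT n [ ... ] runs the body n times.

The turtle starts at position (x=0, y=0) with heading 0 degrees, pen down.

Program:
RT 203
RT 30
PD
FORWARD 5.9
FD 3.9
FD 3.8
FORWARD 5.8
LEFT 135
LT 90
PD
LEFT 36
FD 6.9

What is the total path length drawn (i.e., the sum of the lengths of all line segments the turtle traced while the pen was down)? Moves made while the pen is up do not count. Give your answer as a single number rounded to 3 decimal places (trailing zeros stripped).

Executing turtle program step by step:
Start: pos=(0,0), heading=0, pen down
RT 203: heading 0 -> 157
RT 30: heading 157 -> 127
PD: pen down
FD 5.9: (0,0) -> (-3.551,4.712) [heading=127, draw]
FD 3.9: (-3.551,4.712) -> (-5.898,7.827) [heading=127, draw]
FD 3.8: (-5.898,7.827) -> (-8.185,10.861) [heading=127, draw]
FD 5.8: (-8.185,10.861) -> (-11.675,15.494) [heading=127, draw]
LT 135: heading 127 -> 262
LT 90: heading 262 -> 352
PD: pen down
LT 36: heading 352 -> 28
FD 6.9: (-11.675,15.494) -> (-5.583,18.733) [heading=28, draw]
Final: pos=(-5.583,18.733), heading=28, 5 segment(s) drawn

Segment lengths:
  seg 1: (0,0) -> (-3.551,4.712), length = 5.9
  seg 2: (-3.551,4.712) -> (-5.898,7.827), length = 3.9
  seg 3: (-5.898,7.827) -> (-8.185,10.861), length = 3.8
  seg 4: (-8.185,10.861) -> (-11.675,15.494), length = 5.8
  seg 5: (-11.675,15.494) -> (-5.583,18.733), length = 6.9
Total = 26.3

Answer: 26.3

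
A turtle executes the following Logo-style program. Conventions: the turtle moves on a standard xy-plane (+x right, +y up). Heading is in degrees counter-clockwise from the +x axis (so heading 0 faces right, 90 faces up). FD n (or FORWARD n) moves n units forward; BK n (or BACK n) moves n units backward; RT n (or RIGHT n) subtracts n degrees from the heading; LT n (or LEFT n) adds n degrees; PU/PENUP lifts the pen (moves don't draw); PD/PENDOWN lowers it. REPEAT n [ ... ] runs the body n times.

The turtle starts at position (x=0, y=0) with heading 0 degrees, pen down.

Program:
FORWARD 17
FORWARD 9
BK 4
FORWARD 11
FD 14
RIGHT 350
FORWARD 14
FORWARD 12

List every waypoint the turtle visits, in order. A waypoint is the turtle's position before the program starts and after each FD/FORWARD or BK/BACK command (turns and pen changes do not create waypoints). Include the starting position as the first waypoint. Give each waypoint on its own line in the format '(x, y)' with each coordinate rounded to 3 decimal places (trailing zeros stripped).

Answer: (0, 0)
(17, 0)
(26, 0)
(22, 0)
(33, 0)
(47, 0)
(60.787, 2.431)
(72.605, 4.515)

Derivation:
Executing turtle program step by step:
Start: pos=(0,0), heading=0, pen down
FD 17: (0,0) -> (17,0) [heading=0, draw]
FD 9: (17,0) -> (26,0) [heading=0, draw]
BK 4: (26,0) -> (22,0) [heading=0, draw]
FD 11: (22,0) -> (33,0) [heading=0, draw]
FD 14: (33,0) -> (47,0) [heading=0, draw]
RT 350: heading 0 -> 10
FD 14: (47,0) -> (60.787,2.431) [heading=10, draw]
FD 12: (60.787,2.431) -> (72.605,4.515) [heading=10, draw]
Final: pos=(72.605,4.515), heading=10, 7 segment(s) drawn
Waypoints (8 total):
(0, 0)
(17, 0)
(26, 0)
(22, 0)
(33, 0)
(47, 0)
(60.787, 2.431)
(72.605, 4.515)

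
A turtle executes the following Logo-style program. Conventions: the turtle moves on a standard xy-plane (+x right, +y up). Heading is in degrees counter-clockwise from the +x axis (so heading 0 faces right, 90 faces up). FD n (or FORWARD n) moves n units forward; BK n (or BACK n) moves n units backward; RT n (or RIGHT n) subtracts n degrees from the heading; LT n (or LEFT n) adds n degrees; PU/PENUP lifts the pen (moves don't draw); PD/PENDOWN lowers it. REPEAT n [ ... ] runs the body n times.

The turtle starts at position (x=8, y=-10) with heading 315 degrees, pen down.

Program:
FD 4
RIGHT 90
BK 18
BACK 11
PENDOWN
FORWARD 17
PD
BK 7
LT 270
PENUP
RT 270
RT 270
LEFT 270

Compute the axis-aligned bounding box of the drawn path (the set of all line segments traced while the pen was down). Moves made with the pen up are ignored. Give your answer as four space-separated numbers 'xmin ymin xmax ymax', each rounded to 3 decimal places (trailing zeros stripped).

Executing turtle program step by step:
Start: pos=(8,-10), heading=315, pen down
FD 4: (8,-10) -> (10.828,-12.828) [heading=315, draw]
RT 90: heading 315 -> 225
BK 18: (10.828,-12.828) -> (23.556,-0.101) [heading=225, draw]
BK 11: (23.556,-0.101) -> (31.335,7.678) [heading=225, draw]
PD: pen down
FD 17: (31.335,7.678) -> (19.314,-4.343) [heading=225, draw]
PD: pen down
BK 7: (19.314,-4.343) -> (24.263,0.607) [heading=225, draw]
LT 270: heading 225 -> 135
PU: pen up
RT 270: heading 135 -> 225
RT 270: heading 225 -> 315
LT 270: heading 315 -> 225
Final: pos=(24.263,0.607), heading=225, 5 segment(s) drawn

Segment endpoints: x in {8, 10.828, 19.314, 23.556, 24.263, 31.335}, y in {-12.828, -10, -4.343, -0.101, 0.607, 7.678}
xmin=8, ymin=-12.828, xmax=31.335, ymax=7.678

Answer: 8 -12.828 31.335 7.678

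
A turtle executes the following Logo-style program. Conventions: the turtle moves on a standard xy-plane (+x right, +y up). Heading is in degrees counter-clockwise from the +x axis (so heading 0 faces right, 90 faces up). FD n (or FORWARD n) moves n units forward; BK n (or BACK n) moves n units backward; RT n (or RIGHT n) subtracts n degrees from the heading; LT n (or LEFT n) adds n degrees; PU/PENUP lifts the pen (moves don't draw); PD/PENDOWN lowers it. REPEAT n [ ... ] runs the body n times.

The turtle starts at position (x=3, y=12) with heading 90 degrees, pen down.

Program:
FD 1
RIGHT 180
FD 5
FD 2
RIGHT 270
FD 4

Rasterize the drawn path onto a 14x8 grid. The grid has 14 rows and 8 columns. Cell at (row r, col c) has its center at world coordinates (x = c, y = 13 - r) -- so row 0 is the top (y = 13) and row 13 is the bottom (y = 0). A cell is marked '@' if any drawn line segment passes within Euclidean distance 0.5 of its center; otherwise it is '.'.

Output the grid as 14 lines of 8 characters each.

Segment 0: (3,12) -> (3,13)
Segment 1: (3,13) -> (3,8)
Segment 2: (3,8) -> (3,6)
Segment 3: (3,6) -> (7,6)

Answer: ...@....
...@....
...@....
...@....
...@....
...@....
...@....
...@@@@@
........
........
........
........
........
........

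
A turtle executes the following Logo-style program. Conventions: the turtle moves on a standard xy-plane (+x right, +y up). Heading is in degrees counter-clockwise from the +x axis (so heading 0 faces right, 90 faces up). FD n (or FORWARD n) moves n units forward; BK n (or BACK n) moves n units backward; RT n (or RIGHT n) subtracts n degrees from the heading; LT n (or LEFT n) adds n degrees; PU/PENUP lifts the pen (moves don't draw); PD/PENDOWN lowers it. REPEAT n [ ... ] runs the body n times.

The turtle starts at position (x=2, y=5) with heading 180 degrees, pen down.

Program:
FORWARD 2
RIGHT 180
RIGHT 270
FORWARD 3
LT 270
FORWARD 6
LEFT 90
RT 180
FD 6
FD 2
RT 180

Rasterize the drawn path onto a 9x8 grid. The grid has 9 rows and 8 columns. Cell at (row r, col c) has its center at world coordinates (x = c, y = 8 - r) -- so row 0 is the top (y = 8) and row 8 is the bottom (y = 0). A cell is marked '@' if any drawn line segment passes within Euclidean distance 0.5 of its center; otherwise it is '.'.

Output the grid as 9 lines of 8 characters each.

Segment 0: (2,5) -> (0,5)
Segment 1: (0,5) -> (-0,8)
Segment 2: (-0,8) -> (6,8)
Segment 3: (6,8) -> (6,2)
Segment 4: (6,2) -> (6,0)

Answer: @@@@@@@.
@.....@.
@.....@.
@@@...@.
......@.
......@.
......@.
......@.
......@.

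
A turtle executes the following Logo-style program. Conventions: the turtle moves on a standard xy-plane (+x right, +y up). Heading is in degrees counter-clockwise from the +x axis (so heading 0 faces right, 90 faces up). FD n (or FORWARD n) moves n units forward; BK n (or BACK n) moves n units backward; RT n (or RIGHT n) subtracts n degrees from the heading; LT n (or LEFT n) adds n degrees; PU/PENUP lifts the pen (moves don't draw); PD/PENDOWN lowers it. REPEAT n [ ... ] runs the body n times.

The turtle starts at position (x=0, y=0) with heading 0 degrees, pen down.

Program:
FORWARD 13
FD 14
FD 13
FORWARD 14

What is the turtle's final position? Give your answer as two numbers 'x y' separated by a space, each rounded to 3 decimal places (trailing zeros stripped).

Executing turtle program step by step:
Start: pos=(0,0), heading=0, pen down
FD 13: (0,0) -> (13,0) [heading=0, draw]
FD 14: (13,0) -> (27,0) [heading=0, draw]
FD 13: (27,0) -> (40,0) [heading=0, draw]
FD 14: (40,0) -> (54,0) [heading=0, draw]
Final: pos=(54,0), heading=0, 4 segment(s) drawn

Answer: 54 0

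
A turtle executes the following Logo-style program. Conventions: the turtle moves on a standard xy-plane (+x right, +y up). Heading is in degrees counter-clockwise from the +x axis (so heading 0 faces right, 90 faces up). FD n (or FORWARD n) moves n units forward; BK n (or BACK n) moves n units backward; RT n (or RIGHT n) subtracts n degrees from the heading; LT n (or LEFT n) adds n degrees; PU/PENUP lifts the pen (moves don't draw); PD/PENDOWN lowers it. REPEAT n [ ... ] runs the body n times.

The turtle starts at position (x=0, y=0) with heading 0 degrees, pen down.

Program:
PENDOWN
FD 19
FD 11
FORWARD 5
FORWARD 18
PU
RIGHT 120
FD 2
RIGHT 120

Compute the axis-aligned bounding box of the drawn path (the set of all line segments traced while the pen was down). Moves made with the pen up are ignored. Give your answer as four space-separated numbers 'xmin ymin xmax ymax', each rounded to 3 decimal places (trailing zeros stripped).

Executing turtle program step by step:
Start: pos=(0,0), heading=0, pen down
PD: pen down
FD 19: (0,0) -> (19,0) [heading=0, draw]
FD 11: (19,0) -> (30,0) [heading=0, draw]
FD 5: (30,0) -> (35,0) [heading=0, draw]
FD 18: (35,0) -> (53,0) [heading=0, draw]
PU: pen up
RT 120: heading 0 -> 240
FD 2: (53,0) -> (52,-1.732) [heading=240, move]
RT 120: heading 240 -> 120
Final: pos=(52,-1.732), heading=120, 4 segment(s) drawn

Segment endpoints: x in {0, 19, 30, 35, 53}, y in {0}
xmin=0, ymin=0, xmax=53, ymax=0

Answer: 0 0 53 0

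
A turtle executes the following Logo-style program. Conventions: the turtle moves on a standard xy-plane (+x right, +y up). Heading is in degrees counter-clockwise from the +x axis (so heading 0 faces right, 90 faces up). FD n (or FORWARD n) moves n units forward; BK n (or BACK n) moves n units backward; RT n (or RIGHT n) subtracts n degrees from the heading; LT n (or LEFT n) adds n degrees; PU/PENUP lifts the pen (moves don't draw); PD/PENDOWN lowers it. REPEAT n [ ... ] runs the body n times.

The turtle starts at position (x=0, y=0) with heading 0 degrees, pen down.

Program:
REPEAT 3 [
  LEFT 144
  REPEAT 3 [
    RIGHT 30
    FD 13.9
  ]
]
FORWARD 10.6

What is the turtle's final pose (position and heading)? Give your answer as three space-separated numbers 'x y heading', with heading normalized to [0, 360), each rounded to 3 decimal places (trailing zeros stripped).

Executing turtle program step by step:
Start: pos=(0,0), heading=0, pen down
REPEAT 3 [
  -- iteration 1/3 --
  LT 144: heading 0 -> 144
  REPEAT 3 [
    -- iteration 1/3 --
    RT 30: heading 144 -> 114
    FD 13.9: (0,0) -> (-5.654,12.698) [heading=114, draw]
    -- iteration 2/3 --
    RT 30: heading 114 -> 84
    FD 13.9: (-5.654,12.698) -> (-4.201,26.522) [heading=84, draw]
    -- iteration 3/3 --
    RT 30: heading 84 -> 54
    FD 13.9: (-4.201,26.522) -> (3.97,37.767) [heading=54, draw]
  ]
  -- iteration 2/3 --
  LT 144: heading 54 -> 198
  REPEAT 3 [
    -- iteration 1/3 --
    RT 30: heading 198 -> 168
    FD 13.9: (3.97,37.767) -> (-9.627,40.657) [heading=168, draw]
    -- iteration 2/3 --
    RT 30: heading 168 -> 138
    FD 13.9: (-9.627,40.657) -> (-19.956,49.958) [heading=138, draw]
    -- iteration 3/3 --
    RT 30: heading 138 -> 108
    FD 13.9: (-19.956,49.958) -> (-24.252,63.178) [heading=108, draw]
  ]
  -- iteration 3/3 --
  LT 144: heading 108 -> 252
  REPEAT 3 [
    -- iteration 1/3 --
    RT 30: heading 252 -> 222
    FD 13.9: (-24.252,63.178) -> (-34.581,53.877) [heading=222, draw]
    -- iteration 2/3 --
    RT 30: heading 222 -> 192
    FD 13.9: (-34.581,53.877) -> (-48.178,50.987) [heading=192, draw]
    -- iteration 3/3 --
    RT 30: heading 192 -> 162
    FD 13.9: (-48.178,50.987) -> (-61.397,55.282) [heading=162, draw]
  ]
]
FD 10.6: (-61.397,55.282) -> (-71.479,58.558) [heading=162, draw]
Final: pos=(-71.479,58.558), heading=162, 10 segment(s) drawn

Answer: -71.479 58.558 162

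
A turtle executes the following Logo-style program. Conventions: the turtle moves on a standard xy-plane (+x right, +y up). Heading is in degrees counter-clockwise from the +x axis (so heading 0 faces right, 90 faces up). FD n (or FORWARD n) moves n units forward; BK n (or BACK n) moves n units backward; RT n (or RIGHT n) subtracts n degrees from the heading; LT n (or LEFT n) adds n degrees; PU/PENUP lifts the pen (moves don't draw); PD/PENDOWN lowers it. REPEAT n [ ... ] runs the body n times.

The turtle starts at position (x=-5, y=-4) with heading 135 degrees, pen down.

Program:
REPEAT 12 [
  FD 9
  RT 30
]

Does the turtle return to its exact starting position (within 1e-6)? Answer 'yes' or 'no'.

Executing turtle program step by step:
Start: pos=(-5,-4), heading=135, pen down
REPEAT 12 [
  -- iteration 1/12 --
  FD 9: (-5,-4) -> (-11.364,2.364) [heading=135, draw]
  RT 30: heading 135 -> 105
  -- iteration 2/12 --
  FD 9: (-11.364,2.364) -> (-13.693,11.057) [heading=105, draw]
  RT 30: heading 105 -> 75
  -- iteration 3/12 --
  FD 9: (-13.693,11.057) -> (-11.364,19.751) [heading=75, draw]
  RT 30: heading 75 -> 45
  -- iteration 4/12 --
  FD 9: (-11.364,19.751) -> (-5,26.115) [heading=45, draw]
  RT 30: heading 45 -> 15
  -- iteration 5/12 --
  FD 9: (-5,26.115) -> (3.693,28.444) [heading=15, draw]
  RT 30: heading 15 -> 345
  -- iteration 6/12 --
  FD 9: (3.693,28.444) -> (12.387,26.115) [heading=345, draw]
  RT 30: heading 345 -> 315
  -- iteration 7/12 --
  FD 9: (12.387,26.115) -> (18.751,19.751) [heading=315, draw]
  RT 30: heading 315 -> 285
  -- iteration 8/12 --
  FD 9: (18.751,19.751) -> (21.08,11.057) [heading=285, draw]
  RT 30: heading 285 -> 255
  -- iteration 9/12 --
  FD 9: (21.08,11.057) -> (18.751,2.364) [heading=255, draw]
  RT 30: heading 255 -> 225
  -- iteration 10/12 --
  FD 9: (18.751,2.364) -> (12.387,-4) [heading=225, draw]
  RT 30: heading 225 -> 195
  -- iteration 11/12 --
  FD 9: (12.387,-4) -> (3.693,-6.329) [heading=195, draw]
  RT 30: heading 195 -> 165
  -- iteration 12/12 --
  FD 9: (3.693,-6.329) -> (-5,-4) [heading=165, draw]
  RT 30: heading 165 -> 135
]
Final: pos=(-5,-4), heading=135, 12 segment(s) drawn

Start position: (-5, -4)
Final position: (-5, -4)
Distance = 0; < 1e-6 -> CLOSED

Answer: yes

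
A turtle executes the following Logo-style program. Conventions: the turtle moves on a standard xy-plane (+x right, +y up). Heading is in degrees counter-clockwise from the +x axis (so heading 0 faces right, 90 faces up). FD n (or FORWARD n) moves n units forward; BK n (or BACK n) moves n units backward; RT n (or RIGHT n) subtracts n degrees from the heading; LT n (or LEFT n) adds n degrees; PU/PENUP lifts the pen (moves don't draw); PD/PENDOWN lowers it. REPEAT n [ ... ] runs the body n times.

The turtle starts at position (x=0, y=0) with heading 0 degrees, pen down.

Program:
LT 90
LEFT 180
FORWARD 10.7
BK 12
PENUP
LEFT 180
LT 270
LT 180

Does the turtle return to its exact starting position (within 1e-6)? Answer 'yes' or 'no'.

Executing turtle program step by step:
Start: pos=(0,0), heading=0, pen down
LT 90: heading 0 -> 90
LT 180: heading 90 -> 270
FD 10.7: (0,0) -> (0,-10.7) [heading=270, draw]
BK 12: (0,-10.7) -> (0,1.3) [heading=270, draw]
PU: pen up
LT 180: heading 270 -> 90
LT 270: heading 90 -> 0
LT 180: heading 0 -> 180
Final: pos=(0,1.3), heading=180, 2 segment(s) drawn

Start position: (0, 0)
Final position: (0, 1.3)
Distance = 1.3; >= 1e-6 -> NOT closed

Answer: no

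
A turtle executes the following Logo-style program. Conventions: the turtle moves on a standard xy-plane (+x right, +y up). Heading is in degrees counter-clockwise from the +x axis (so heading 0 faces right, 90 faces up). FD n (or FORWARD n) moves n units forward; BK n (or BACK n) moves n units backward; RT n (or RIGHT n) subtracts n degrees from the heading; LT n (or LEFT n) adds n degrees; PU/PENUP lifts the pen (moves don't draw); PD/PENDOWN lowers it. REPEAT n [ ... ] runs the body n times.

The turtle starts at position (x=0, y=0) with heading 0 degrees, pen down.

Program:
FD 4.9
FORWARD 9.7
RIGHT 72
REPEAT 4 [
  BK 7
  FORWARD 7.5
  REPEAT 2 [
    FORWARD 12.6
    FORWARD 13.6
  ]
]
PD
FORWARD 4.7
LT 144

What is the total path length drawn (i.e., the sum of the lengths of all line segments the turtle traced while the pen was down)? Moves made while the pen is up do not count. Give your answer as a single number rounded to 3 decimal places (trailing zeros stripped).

Answer: 286.9

Derivation:
Executing turtle program step by step:
Start: pos=(0,0), heading=0, pen down
FD 4.9: (0,0) -> (4.9,0) [heading=0, draw]
FD 9.7: (4.9,0) -> (14.6,0) [heading=0, draw]
RT 72: heading 0 -> 288
REPEAT 4 [
  -- iteration 1/4 --
  BK 7: (14.6,0) -> (12.437,6.657) [heading=288, draw]
  FD 7.5: (12.437,6.657) -> (14.755,-0.476) [heading=288, draw]
  REPEAT 2 [
    -- iteration 1/2 --
    FD 12.6: (14.755,-0.476) -> (18.648,-12.459) [heading=288, draw]
    FD 13.6: (18.648,-12.459) -> (22.851,-25.393) [heading=288, draw]
    -- iteration 2/2 --
    FD 12.6: (22.851,-25.393) -> (26.744,-37.377) [heading=288, draw]
    FD 13.6: (26.744,-37.377) -> (30.947,-50.311) [heading=288, draw]
  ]
  -- iteration 2/4 --
  BK 7: (30.947,-50.311) -> (28.784,-43.653) [heading=288, draw]
  FD 7.5: (28.784,-43.653) -> (31.102,-50.786) [heading=288, draw]
  REPEAT 2 [
    -- iteration 1/2 --
    FD 12.6: (31.102,-50.786) -> (34.995,-62.77) [heading=288, draw]
    FD 13.6: (34.995,-62.77) -> (39.198,-75.704) [heading=288, draw]
    -- iteration 2/2 --
    FD 12.6: (39.198,-75.704) -> (43.091,-87.687) [heading=288, draw]
    FD 13.6: (43.091,-87.687) -> (47.294,-100.622) [heading=288, draw]
  ]
  -- iteration 3/4 --
  BK 7: (47.294,-100.622) -> (45.131,-93.964) [heading=288, draw]
  FD 7.5: (45.131,-93.964) -> (47.449,-101.097) [heading=288, draw]
  REPEAT 2 [
    -- iteration 1/2 --
    FD 12.6: (47.449,-101.097) -> (51.342,-113.081) [heading=288, draw]
    FD 13.6: (51.342,-113.081) -> (55.545,-126.015) [heading=288, draw]
    -- iteration 2/2 --
    FD 12.6: (55.545,-126.015) -> (59.438,-137.998) [heading=288, draw]
    FD 13.6: (59.438,-137.998) -> (63.641,-150.933) [heading=288, draw]
  ]
  -- iteration 4/4 --
  BK 7: (63.641,-150.933) -> (61.478,-144.275) [heading=288, draw]
  FD 7.5: (61.478,-144.275) -> (63.796,-151.408) [heading=288, draw]
  REPEAT 2 [
    -- iteration 1/2 --
    FD 12.6: (63.796,-151.408) -> (67.689,-163.392) [heading=288, draw]
    FD 13.6: (67.689,-163.392) -> (71.892,-176.326) [heading=288, draw]
    -- iteration 2/2 --
    FD 12.6: (71.892,-176.326) -> (75.785,-188.309) [heading=288, draw]
    FD 13.6: (75.785,-188.309) -> (79.988,-201.244) [heading=288, draw]
  ]
]
PD: pen down
FD 4.7: (79.988,-201.244) -> (81.44,-205.714) [heading=288, draw]
LT 144: heading 288 -> 72
Final: pos=(81.44,-205.714), heading=72, 27 segment(s) drawn

Segment lengths:
  seg 1: (0,0) -> (4.9,0), length = 4.9
  seg 2: (4.9,0) -> (14.6,0), length = 9.7
  seg 3: (14.6,0) -> (12.437,6.657), length = 7
  seg 4: (12.437,6.657) -> (14.755,-0.476), length = 7.5
  seg 5: (14.755,-0.476) -> (18.648,-12.459), length = 12.6
  seg 6: (18.648,-12.459) -> (22.851,-25.393), length = 13.6
  seg 7: (22.851,-25.393) -> (26.744,-37.377), length = 12.6
  seg 8: (26.744,-37.377) -> (30.947,-50.311), length = 13.6
  seg 9: (30.947,-50.311) -> (28.784,-43.653), length = 7
  seg 10: (28.784,-43.653) -> (31.102,-50.786), length = 7.5
  seg 11: (31.102,-50.786) -> (34.995,-62.77), length = 12.6
  seg 12: (34.995,-62.77) -> (39.198,-75.704), length = 13.6
  seg 13: (39.198,-75.704) -> (43.091,-87.687), length = 12.6
  seg 14: (43.091,-87.687) -> (47.294,-100.622), length = 13.6
  seg 15: (47.294,-100.622) -> (45.131,-93.964), length = 7
  seg 16: (45.131,-93.964) -> (47.449,-101.097), length = 7.5
  seg 17: (47.449,-101.097) -> (51.342,-113.081), length = 12.6
  seg 18: (51.342,-113.081) -> (55.545,-126.015), length = 13.6
  seg 19: (55.545,-126.015) -> (59.438,-137.998), length = 12.6
  seg 20: (59.438,-137.998) -> (63.641,-150.933), length = 13.6
  seg 21: (63.641,-150.933) -> (61.478,-144.275), length = 7
  seg 22: (61.478,-144.275) -> (63.796,-151.408), length = 7.5
  seg 23: (63.796,-151.408) -> (67.689,-163.392), length = 12.6
  seg 24: (67.689,-163.392) -> (71.892,-176.326), length = 13.6
  seg 25: (71.892,-176.326) -> (75.785,-188.309), length = 12.6
  seg 26: (75.785,-188.309) -> (79.988,-201.244), length = 13.6
  seg 27: (79.988,-201.244) -> (81.44,-205.714), length = 4.7
Total = 286.9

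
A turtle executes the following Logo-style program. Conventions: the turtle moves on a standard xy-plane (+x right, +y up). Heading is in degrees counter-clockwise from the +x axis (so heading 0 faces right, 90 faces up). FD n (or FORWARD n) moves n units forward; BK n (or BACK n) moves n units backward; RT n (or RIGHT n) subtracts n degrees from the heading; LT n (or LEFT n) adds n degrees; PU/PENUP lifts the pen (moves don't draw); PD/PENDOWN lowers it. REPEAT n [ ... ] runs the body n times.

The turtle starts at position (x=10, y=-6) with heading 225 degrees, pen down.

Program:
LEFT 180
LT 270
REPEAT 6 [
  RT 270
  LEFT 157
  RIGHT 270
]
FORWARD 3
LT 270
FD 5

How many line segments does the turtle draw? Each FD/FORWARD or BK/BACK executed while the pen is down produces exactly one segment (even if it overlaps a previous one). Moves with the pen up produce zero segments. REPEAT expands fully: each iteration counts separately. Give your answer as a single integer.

Executing turtle program step by step:
Start: pos=(10,-6), heading=225, pen down
LT 180: heading 225 -> 45
LT 270: heading 45 -> 315
REPEAT 6 [
  -- iteration 1/6 --
  RT 270: heading 315 -> 45
  LT 157: heading 45 -> 202
  RT 270: heading 202 -> 292
  -- iteration 2/6 --
  RT 270: heading 292 -> 22
  LT 157: heading 22 -> 179
  RT 270: heading 179 -> 269
  -- iteration 3/6 --
  RT 270: heading 269 -> 359
  LT 157: heading 359 -> 156
  RT 270: heading 156 -> 246
  -- iteration 4/6 --
  RT 270: heading 246 -> 336
  LT 157: heading 336 -> 133
  RT 270: heading 133 -> 223
  -- iteration 5/6 --
  RT 270: heading 223 -> 313
  LT 157: heading 313 -> 110
  RT 270: heading 110 -> 200
  -- iteration 6/6 --
  RT 270: heading 200 -> 290
  LT 157: heading 290 -> 87
  RT 270: heading 87 -> 177
]
FD 3: (10,-6) -> (7.004,-5.843) [heading=177, draw]
LT 270: heading 177 -> 87
FD 5: (7.004,-5.843) -> (7.266,-0.85) [heading=87, draw]
Final: pos=(7.266,-0.85), heading=87, 2 segment(s) drawn
Segments drawn: 2

Answer: 2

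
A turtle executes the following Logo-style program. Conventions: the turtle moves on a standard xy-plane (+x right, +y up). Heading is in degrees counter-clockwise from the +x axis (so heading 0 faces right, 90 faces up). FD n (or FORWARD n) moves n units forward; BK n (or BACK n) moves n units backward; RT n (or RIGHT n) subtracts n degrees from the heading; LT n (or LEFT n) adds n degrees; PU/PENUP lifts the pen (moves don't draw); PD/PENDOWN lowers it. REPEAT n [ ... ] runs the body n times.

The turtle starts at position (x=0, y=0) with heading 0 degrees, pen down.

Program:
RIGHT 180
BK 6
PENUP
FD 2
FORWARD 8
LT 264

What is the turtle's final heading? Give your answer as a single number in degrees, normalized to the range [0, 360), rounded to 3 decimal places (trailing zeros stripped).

Executing turtle program step by step:
Start: pos=(0,0), heading=0, pen down
RT 180: heading 0 -> 180
BK 6: (0,0) -> (6,0) [heading=180, draw]
PU: pen up
FD 2: (6,0) -> (4,0) [heading=180, move]
FD 8: (4,0) -> (-4,0) [heading=180, move]
LT 264: heading 180 -> 84
Final: pos=(-4,0), heading=84, 1 segment(s) drawn

Answer: 84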